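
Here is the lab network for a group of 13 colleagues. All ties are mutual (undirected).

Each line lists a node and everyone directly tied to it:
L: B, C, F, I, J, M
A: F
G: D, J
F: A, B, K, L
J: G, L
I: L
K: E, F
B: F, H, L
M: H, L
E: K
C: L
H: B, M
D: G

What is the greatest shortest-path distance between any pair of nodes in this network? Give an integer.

Eccentricity of each node (its greatest distance to any other): A:5, B:4, C:4, D:6, E:6, F:4, G:5, H:5, I:4, J:4, K:5, L:3, M:4.
The maximum eccentricity is 6, realized for instance by the pair E–D via E – K – F – L – J – G – D. So the diameter is 6.

6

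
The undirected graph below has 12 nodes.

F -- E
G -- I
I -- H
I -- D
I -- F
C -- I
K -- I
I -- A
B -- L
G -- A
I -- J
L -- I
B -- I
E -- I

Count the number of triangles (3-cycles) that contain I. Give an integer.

I's neighbors: A, B, C, D, E, F, G, H, J, K, and L.
Neighbor pairs that are themselves tied: I–A–G; I–B–L; I–E–F. Each forms one triangle with I, for 3 in total.

3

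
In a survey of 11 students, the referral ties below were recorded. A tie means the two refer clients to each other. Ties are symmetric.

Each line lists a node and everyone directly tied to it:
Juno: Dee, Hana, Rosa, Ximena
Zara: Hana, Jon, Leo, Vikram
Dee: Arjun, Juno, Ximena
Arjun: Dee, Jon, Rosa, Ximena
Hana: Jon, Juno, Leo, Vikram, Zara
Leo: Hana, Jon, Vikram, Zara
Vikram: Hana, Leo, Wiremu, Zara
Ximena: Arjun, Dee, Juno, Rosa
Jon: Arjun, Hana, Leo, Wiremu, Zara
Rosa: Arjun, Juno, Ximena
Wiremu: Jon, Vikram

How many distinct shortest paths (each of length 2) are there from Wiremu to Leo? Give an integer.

The shortest distance is 2. The length-2 paths are: Wiremu–Jon–Leo; Wiremu–Vikram–Leo.
That gives 2 distinct shortest paths.

2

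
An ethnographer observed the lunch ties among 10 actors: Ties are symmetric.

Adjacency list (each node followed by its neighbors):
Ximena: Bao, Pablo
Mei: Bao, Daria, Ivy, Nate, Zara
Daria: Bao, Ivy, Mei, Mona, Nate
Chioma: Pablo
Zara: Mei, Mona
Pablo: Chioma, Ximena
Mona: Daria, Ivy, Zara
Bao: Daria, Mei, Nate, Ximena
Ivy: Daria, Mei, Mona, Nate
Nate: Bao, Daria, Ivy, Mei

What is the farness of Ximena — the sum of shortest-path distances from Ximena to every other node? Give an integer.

19

Distances from Ximena: Bao:1, Chioma:2, Daria:2, Ivy:3, Mei:2, Mona:3, Nate:2, Pablo:1, Zara:3.
Sum = 1 + 2 + 2 + 3 + 2 + 3 + 2 + 1 + 3 = 19.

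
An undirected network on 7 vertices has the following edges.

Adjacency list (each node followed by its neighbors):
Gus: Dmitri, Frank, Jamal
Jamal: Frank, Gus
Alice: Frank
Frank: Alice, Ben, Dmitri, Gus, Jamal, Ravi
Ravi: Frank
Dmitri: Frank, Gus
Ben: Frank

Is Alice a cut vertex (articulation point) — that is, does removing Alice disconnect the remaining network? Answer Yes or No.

Even without Alice, every remaining node can still reach every other (the residual graph is connected), so Alice is not a cut vertex.

No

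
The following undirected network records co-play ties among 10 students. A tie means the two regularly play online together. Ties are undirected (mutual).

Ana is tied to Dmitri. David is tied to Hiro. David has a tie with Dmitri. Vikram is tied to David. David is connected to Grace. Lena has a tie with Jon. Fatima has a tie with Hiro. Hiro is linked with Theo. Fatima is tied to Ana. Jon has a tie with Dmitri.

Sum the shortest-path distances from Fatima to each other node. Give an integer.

Distances from Fatima: Ana:1, David:2, Dmitri:2, Grace:3, Hiro:1, Jon:3, Lena:4, Theo:2, Vikram:3.
Sum = 1 + 2 + 2 + 3 + 1 + 3 + 4 + 2 + 3 = 21.

21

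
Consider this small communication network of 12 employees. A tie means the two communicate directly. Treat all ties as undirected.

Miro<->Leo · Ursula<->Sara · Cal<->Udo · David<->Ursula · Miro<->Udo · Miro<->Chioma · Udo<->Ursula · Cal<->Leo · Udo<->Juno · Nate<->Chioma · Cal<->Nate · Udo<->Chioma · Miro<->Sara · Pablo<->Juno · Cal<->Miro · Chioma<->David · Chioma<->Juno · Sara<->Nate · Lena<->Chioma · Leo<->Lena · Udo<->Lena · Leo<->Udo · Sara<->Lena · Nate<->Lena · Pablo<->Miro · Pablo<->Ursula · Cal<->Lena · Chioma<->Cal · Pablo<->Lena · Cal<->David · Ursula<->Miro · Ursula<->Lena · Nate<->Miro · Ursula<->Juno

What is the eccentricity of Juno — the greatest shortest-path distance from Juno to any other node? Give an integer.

Distances from Juno: Cal:2, Chioma:1, David:2, Lena:2, Leo:2, Miro:2, Nate:2, Pablo:1, Sara:2, Udo:1, Ursula:1.
The largest is 2 (to Lena, Leo, Miro, Cal, Nate, David, and Sara), so the eccentricity of Juno is 2.

2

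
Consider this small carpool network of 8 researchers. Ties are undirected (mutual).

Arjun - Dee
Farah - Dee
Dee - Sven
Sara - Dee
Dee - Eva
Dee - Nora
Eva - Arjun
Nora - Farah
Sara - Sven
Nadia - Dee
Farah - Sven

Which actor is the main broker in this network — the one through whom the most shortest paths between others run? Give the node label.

Dee

Unnormalized betweenness of each node: Arjun:0, Dee:16, Eva:0, Farah:1/2, Nadia:0, Nora:0, Sara:0, Sven:1/2.
Dee has the largest value, 16, making it the main broker — the node through which the most shortest paths run.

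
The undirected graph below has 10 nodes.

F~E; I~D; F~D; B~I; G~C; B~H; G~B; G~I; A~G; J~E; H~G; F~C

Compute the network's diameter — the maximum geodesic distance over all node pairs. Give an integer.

Eccentricity of each node (its greatest distance to any other): A:5, B:5, C:3, D:3, E:4, F:3, G:4, H:5, I:4, J:5.
The maximum eccentricity is 5, realized for instance by the pair A–J via A – G – C – F – E – J. So the diameter is 5.

5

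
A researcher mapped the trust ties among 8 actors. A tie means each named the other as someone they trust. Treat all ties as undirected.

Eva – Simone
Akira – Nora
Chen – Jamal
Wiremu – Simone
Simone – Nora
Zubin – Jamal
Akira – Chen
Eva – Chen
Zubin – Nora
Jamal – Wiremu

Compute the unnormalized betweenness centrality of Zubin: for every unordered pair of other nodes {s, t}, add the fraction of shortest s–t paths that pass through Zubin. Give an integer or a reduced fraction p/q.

1

Pairs whose geodesics pass through Zubin — Jamal–Nora: 1.
All other pairs contribute 0.
Summing the contributions gives betweenness(Zubin) = 1.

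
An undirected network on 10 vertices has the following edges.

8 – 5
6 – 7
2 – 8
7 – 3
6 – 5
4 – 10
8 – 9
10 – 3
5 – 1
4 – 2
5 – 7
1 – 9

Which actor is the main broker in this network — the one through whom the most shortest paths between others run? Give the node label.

5

Unnormalized betweenness of each node: 1:2, 2:13/2, 3:11/2, 4:4, 5:14, 6:0, 7:17/2, 8:23/2, 9:3/2, 10:7/2.
5 has the largest value, 14, making it the main broker — the node through which the most shortest paths run.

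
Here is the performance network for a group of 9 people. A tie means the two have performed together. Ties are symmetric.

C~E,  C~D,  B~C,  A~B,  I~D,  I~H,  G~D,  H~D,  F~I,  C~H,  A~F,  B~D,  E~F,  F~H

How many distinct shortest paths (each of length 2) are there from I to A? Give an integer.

The shortest distance is 2, and the only length-2 path is I–F–A. So there is exactly 1 shortest path.

1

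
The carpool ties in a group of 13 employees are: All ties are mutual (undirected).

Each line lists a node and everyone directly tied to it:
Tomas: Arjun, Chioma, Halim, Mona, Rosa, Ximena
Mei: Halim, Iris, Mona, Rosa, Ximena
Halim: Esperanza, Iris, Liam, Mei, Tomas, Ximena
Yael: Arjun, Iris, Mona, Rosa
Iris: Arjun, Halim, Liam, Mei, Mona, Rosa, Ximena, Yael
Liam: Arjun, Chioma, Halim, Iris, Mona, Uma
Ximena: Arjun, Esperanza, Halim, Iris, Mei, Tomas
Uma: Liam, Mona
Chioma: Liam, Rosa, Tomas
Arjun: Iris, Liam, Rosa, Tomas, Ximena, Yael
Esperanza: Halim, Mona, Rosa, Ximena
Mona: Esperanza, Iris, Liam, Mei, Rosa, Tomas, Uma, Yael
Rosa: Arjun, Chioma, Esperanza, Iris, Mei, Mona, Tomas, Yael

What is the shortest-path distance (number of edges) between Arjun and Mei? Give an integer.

2

One shortest route is Arjun – Ximena – Mei, which uses 2 edges, and Arjun and Mei are not directly tied, so nothing shorter exists. So d(Arjun,Mei) = 2.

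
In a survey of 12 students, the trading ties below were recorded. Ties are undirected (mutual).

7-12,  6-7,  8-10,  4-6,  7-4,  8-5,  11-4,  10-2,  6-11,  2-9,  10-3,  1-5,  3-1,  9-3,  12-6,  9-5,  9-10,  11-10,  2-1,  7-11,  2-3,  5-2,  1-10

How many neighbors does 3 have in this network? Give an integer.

3 is directly tied to 1, 2, 9, and 10. That is 4 neighbors, so the degree of 3 is 4.

4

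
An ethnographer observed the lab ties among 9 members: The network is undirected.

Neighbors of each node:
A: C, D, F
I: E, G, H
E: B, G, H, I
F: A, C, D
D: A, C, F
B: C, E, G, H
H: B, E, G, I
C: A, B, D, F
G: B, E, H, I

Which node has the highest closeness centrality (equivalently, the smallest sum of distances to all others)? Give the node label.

Farness (sum of distances to all others) for each node — A:18, B:12, C:13, D:18, E:15, F:18, G:15, H:15, I:20.
The smallest farness is 12, for B, so B has the highest closeness.

B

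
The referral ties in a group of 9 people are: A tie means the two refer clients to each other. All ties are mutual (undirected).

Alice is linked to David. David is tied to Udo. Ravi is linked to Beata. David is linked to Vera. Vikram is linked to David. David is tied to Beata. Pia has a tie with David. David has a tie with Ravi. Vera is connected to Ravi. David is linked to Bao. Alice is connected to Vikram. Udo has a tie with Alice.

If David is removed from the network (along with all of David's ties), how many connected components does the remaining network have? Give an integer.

4

Without David, the remaining ties split the others into: {Alice, Udo, Vikram}; {Beata, Ravi, Vera}; {Bao}; {Pia}.
That's 4 separate components.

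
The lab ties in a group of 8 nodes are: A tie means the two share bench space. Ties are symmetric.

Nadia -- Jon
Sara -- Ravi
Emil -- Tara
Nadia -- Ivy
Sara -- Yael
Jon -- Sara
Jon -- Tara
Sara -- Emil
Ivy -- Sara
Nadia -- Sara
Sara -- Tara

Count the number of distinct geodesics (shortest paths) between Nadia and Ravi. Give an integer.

1

The shortest distance is 2, and the only length-2 path is Nadia–Sara–Ravi. So there is exactly 1 shortest path.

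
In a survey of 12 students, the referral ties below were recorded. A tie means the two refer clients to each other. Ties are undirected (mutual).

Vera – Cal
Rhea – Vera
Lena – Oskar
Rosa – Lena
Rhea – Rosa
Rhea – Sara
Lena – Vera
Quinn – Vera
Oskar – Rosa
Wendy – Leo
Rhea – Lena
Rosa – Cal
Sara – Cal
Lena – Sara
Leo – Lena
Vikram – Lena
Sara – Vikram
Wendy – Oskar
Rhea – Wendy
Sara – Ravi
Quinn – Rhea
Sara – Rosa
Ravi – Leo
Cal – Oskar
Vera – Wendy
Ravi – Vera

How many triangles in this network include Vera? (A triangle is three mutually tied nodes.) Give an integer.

Vera's neighbors: Cal, Lena, Quinn, Ravi, Rhea, and Wendy.
Neighbor pairs that are themselves tied: Vera–Lena–Rhea; Vera–Quinn–Rhea; Vera–Rhea–Wendy. Each forms one triangle with Vera, for 3 in total.

3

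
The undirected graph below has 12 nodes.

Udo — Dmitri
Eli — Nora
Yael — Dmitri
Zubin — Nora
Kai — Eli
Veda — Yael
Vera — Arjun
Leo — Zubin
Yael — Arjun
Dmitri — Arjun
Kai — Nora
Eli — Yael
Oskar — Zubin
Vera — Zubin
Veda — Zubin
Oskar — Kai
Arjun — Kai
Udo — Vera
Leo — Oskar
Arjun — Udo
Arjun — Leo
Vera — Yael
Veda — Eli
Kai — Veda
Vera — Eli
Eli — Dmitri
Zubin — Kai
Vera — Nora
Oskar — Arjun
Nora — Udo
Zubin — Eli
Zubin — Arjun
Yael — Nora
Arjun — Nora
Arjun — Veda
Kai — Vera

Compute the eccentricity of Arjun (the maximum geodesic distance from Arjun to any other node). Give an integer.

Distances from Arjun: Dmitri:1, Eli:2, Kai:1, Leo:1, Nora:1, Oskar:1, Udo:1, Veda:1, Vera:1, Yael:1, Zubin:1.
The largest is 2 (to Eli), so the eccentricity of Arjun is 2.

2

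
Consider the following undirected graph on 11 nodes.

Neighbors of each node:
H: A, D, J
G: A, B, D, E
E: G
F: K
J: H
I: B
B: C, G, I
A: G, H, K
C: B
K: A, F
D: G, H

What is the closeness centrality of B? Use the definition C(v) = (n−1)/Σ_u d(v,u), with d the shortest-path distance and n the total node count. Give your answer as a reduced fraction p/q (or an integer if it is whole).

10/23

Distances from B: A:2, C:1, D:2, E:2, F:4, G:1, H:3, I:1, J:4, K:3. Sum = 23.
n = 11, so closeness = 10/23.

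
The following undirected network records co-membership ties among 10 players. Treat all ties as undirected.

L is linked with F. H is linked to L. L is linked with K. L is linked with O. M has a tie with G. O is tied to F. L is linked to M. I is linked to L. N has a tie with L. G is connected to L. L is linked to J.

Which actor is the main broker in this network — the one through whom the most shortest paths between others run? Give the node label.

Unnormalized betweenness of each node: F:0, G:0, H:0, I:0, J:0, K:0, L:34, M:0, N:0, O:0.
L has the largest value, 34, making it the main broker — the node through which the most shortest paths run.

L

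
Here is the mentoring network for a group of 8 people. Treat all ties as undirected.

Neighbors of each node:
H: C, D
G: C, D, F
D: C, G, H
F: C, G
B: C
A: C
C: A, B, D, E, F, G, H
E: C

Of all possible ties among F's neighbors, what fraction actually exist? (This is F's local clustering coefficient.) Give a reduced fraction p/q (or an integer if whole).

F's neighbors: C and G (k = 2).
Possible neighbor pairs: C(2,2) = 1. Edges among them: C–G → e = 1.
Clustering(F) = 1/1.

1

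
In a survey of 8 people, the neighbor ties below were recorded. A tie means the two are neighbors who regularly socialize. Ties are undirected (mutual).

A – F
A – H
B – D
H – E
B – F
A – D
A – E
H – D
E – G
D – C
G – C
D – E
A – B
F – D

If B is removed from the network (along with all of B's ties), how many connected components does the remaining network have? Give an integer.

B's neighbors (A, D, and F) remain reachable from one another through other ties, so the rest of the network stays in one piece.

1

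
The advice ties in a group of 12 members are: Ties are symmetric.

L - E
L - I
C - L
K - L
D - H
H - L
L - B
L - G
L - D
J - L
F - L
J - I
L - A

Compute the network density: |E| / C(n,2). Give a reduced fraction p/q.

13/66

There are 13 edges and 12 nodes, so the maximum possible is C(12,2) = 66.
Density = 13/66.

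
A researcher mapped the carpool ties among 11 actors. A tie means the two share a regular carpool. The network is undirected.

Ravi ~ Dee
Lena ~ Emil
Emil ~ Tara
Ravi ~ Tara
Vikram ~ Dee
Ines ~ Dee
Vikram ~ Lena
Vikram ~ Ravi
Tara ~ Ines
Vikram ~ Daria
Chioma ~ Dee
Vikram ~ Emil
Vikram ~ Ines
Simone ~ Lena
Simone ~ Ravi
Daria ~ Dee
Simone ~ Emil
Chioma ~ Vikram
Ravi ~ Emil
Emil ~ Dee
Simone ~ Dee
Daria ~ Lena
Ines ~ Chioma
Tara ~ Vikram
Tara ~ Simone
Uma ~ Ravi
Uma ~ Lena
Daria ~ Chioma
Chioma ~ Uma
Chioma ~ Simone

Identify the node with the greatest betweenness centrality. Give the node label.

Vikram

Unnormalized betweenness of each node: Chioma:23/6, Daria:1/2, Dee:13/4, Emil:6/5, Ines:8/15, Lena:5/2, Ravi:91/30, Simone:11/5, Tara:7/6, Uma:3/4, Vikram:181/30.
Vikram has the largest value, 181/30, making it the main broker — the node through which the most shortest paths run.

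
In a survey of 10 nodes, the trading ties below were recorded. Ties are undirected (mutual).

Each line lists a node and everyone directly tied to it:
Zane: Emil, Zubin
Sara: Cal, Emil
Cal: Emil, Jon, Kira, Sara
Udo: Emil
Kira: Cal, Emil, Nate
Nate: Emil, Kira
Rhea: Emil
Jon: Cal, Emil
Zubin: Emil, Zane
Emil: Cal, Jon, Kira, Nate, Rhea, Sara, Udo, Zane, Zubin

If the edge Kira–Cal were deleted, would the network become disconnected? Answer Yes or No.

No

Even without that edge, Kira still reaches Cal via Kira – Emil – Cal, so the network stays connected. Not a bridge.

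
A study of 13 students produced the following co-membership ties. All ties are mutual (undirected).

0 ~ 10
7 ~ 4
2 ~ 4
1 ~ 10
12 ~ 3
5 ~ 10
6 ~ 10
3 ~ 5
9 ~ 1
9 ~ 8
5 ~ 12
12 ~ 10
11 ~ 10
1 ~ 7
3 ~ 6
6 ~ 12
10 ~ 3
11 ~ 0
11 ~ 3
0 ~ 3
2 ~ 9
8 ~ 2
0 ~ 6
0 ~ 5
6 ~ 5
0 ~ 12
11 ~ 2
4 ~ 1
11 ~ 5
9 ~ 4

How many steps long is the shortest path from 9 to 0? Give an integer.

One shortest route is 9 – 2 – 11 – 0, which uses 3 edges, and at distance 2 from 9 we only reach {7, 10, 11}, which does not include 0. So d(9,0) = 3.

3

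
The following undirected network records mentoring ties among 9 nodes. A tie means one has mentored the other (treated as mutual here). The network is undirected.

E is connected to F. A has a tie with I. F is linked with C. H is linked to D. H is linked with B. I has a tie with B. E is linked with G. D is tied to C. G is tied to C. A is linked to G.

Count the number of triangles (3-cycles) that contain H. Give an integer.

H's neighbors are B and D, but none of them are tied to each other, so no triangle contains H.

0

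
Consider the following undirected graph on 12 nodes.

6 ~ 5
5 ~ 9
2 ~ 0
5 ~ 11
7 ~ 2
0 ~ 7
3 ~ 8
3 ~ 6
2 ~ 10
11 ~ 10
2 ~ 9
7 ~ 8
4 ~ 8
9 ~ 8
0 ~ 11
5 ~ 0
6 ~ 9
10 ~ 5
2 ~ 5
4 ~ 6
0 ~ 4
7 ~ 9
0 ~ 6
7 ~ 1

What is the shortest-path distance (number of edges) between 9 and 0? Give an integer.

2

One shortest route is 9 – 2 – 0, which uses 2 edges, and 9 and 0 are not directly tied, so nothing shorter exists. So d(9,0) = 2.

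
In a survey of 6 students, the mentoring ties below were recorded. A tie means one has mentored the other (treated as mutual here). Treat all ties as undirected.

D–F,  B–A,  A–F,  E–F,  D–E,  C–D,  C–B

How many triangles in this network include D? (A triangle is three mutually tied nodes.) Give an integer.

D's neighbors: C, E, and F.
Neighbor pairs that are themselves tied: D–E–F. Each forms one triangle with D, for 1 in total.

1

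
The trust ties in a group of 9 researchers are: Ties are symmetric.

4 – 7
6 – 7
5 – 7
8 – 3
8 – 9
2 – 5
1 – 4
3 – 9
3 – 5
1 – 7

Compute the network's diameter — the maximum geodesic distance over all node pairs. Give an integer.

4

Eccentricity of each node (its greatest distance to any other): 1:4, 2:3, 3:3, 4:4, 5:2, 6:4, 7:3, 8:4, 9:4.
The maximum eccentricity is 4, realized for instance by the pair 6–8 via 6 – 7 – 5 – 3 – 8. So the diameter is 4.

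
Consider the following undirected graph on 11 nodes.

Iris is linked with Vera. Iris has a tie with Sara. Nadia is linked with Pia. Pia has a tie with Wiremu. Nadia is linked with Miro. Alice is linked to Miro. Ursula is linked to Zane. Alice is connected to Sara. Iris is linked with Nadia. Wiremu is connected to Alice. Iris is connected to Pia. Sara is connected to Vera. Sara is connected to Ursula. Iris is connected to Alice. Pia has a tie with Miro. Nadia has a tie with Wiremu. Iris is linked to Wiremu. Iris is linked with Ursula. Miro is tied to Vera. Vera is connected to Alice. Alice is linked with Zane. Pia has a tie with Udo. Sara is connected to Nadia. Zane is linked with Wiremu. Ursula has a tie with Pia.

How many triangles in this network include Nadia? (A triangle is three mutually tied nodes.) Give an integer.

Nadia's neighbors: Iris, Miro, Pia, Sara, and Wiremu.
Neighbor pairs that are themselves tied: Nadia–Iris–Pia; Nadia–Iris–Sara; Nadia–Iris–Wiremu; Nadia–Miro–Pia; Nadia–Pia–Wiremu. Each forms one triangle with Nadia, for 5 in total.

5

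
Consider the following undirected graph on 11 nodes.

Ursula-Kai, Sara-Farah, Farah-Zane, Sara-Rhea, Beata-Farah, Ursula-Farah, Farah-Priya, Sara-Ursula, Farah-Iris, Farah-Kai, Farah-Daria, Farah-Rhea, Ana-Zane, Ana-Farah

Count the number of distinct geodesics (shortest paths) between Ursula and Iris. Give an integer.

The shortest distance is 2, and the only length-2 path is Ursula–Farah–Iris. So there is exactly 1 shortest path.

1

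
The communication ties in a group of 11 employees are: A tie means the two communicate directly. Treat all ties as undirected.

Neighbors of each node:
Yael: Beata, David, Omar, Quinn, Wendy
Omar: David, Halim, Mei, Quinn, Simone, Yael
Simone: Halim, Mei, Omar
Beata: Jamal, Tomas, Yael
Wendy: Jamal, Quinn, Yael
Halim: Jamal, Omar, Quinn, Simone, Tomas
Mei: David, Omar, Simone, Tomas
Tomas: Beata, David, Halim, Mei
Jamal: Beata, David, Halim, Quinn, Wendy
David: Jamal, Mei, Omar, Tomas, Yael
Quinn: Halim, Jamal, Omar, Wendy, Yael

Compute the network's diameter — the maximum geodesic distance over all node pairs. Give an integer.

Eccentricity of each node (its greatest distance to any other): Beata:3, David:2, Halim:2, Jamal:2, Mei:3, Omar:2, Quinn:2, Simone:3, Tomas:3, Wendy:3, Yael:2.
The maximum eccentricity is 3, realized for instance by the pair Beata–Simone via Beata – Yael – Omar – Simone. So the diameter is 3.

3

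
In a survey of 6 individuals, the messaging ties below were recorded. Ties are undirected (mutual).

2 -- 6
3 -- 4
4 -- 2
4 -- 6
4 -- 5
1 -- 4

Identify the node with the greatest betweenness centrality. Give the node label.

Unnormalized betweenness of each node: 1:0, 2:0, 3:0, 4:9, 5:0, 6:0.
4 has the largest value, 9, making it the main broker — the node through which the most shortest paths run.

4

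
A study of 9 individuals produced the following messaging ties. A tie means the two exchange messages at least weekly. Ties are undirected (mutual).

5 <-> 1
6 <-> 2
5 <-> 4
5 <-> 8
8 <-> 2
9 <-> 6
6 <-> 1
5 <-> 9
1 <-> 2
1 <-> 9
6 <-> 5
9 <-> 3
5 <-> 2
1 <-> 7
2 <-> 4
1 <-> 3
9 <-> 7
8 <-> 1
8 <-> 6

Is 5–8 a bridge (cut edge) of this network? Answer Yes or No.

Even without that edge, 5 still reaches 8 via 5 – 6 – 8, so the network stays connected. Not a bridge.

No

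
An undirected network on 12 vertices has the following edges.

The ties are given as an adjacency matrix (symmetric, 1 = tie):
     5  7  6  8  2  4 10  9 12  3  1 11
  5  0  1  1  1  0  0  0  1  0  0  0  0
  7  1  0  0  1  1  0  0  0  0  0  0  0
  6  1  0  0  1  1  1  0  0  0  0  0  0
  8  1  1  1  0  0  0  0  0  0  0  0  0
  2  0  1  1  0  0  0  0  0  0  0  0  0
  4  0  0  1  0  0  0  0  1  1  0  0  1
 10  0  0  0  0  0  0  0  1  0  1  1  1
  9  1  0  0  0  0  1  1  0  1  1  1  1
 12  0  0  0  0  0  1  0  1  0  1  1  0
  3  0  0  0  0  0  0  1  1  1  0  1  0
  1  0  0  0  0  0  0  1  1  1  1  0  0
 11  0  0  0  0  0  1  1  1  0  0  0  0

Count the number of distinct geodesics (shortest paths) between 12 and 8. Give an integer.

The shortest distance is 3. The length-3 paths are: 12–9–5–8; 12–4–6–8.
That gives 2 distinct shortest paths.

2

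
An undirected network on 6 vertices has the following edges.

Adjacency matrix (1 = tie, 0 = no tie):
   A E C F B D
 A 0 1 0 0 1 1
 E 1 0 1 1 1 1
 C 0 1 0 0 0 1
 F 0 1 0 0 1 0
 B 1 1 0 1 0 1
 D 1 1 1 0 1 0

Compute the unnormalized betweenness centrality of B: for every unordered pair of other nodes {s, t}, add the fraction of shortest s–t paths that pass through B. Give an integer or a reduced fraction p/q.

Pairs whose geodesics pass through B — A–F: 1/2; F–D: 1/2.
All other pairs contribute 0.
Summing the contributions gives betweenness(B) = 1.

1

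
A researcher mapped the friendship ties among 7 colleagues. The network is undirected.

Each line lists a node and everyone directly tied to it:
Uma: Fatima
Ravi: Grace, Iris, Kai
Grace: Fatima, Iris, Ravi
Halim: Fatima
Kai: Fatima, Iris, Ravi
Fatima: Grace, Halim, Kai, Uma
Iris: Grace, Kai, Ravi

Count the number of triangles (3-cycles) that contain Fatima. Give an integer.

Fatima's neighbors are Grace, Halim, Kai, and Uma, but none of them are tied to each other, so no triangle contains Fatima.

0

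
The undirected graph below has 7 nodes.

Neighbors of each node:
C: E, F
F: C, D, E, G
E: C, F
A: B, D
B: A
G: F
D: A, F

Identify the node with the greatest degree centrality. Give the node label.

Degrees — A:2, B:1, C:2, D:2, E:2, F:4, G:1.
The maximum is 4, attained only by F.

F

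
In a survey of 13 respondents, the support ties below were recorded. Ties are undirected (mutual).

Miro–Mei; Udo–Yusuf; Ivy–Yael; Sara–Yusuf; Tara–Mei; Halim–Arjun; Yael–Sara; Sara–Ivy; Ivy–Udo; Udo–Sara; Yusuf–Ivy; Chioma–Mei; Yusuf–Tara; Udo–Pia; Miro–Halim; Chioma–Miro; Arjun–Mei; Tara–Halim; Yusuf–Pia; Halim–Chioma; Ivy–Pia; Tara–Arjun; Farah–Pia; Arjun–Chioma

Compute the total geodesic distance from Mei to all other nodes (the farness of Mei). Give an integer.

28

Distances from Mei: Arjun:1, Chioma:1, Farah:4, Halim:2, Ivy:3, Miro:1, Pia:3, Sara:3, Tara:1, Udo:3, Yael:4, Yusuf:2.
Sum = 1 + 1 + 4 + 2 + 3 + 1 + 3 + 3 + 1 + 3 + 4 + 2 = 28.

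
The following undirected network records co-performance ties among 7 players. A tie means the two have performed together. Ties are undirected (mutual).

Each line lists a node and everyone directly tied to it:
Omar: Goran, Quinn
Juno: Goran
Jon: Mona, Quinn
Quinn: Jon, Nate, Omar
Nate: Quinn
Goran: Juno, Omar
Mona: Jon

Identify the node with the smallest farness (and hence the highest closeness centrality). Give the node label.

Quinn

Farness (sum of distances to all others) for each node — Goran:14, Jon:13, Juno:19, Mona:18, Nate:15, Omar:11, Quinn:10.
The smallest farness is 10, for Quinn, so Quinn has the highest closeness.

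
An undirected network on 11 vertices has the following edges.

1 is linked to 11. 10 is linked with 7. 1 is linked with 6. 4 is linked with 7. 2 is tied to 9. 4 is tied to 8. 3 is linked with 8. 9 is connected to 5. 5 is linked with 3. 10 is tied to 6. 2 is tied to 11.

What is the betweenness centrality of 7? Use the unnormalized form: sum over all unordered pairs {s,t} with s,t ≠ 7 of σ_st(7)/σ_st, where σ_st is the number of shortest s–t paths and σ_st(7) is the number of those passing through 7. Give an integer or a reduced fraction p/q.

Pairs whose geodesics pass through 7 — 8–1: 1; 8–6: 1; 8–10: 1; 3–6: 1; 3–10: 1; 5–10: 1; 11–4: 1; 1–4: 1; 6–4: 1; 10–4: 1.
All other pairs contribute 0.
Summing the contributions gives betweenness(7) = 10.

10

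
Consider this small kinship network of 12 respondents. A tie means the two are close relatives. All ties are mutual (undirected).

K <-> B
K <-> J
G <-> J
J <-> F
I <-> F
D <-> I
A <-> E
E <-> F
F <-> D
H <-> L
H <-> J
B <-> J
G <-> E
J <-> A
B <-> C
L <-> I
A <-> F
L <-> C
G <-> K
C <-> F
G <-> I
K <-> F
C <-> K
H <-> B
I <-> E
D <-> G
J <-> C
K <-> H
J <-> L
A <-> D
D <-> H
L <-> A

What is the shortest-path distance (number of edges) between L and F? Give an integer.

2

One shortest route is L – J – F, which uses 2 edges, and L and F are not directly tied, so nothing shorter exists. So d(L,F) = 2.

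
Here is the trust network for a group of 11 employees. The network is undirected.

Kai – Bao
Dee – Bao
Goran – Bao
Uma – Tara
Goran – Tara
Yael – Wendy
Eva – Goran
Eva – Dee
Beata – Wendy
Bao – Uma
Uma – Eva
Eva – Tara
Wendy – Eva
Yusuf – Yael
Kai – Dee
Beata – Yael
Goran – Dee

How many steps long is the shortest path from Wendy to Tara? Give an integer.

One shortest route is Wendy – Eva – Tara, which uses 2 edges, and Wendy and Tara are not directly tied, so nothing shorter exists. So d(Wendy,Tara) = 2.

2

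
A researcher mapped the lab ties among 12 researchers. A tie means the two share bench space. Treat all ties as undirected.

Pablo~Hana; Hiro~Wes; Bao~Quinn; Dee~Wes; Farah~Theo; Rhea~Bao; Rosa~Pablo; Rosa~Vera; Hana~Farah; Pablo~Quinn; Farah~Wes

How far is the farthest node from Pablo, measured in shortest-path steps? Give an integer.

4

Distances from Pablo: Bao:2, Dee:4, Farah:2, Hana:1, Hiro:4, Quinn:1, Rhea:3, Rosa:1, Theo:3, Vera:2, Wes:3.
The largest is 4 (to Dee and Hiro), so the eccentricity of Pablo is 4.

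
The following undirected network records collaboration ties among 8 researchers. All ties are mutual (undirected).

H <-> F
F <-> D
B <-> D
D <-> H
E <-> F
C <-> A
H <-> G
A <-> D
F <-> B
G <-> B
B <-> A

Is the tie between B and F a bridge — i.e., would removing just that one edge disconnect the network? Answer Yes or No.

No

Even without that edge, B still reaches F via B – D – F, so the network stays connected. Not a bridge.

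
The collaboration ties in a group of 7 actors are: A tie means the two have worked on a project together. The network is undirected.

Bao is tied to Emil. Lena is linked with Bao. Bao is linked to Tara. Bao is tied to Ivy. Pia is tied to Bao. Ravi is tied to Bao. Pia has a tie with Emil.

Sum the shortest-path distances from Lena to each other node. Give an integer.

11

Distances from Lena: Bao:1, Emil:2, Ivy:2, Pia:2, Ravi:2, Tara:2.
Sum = 1 + 2 + 2 + 2 + 2 + 2 = 11.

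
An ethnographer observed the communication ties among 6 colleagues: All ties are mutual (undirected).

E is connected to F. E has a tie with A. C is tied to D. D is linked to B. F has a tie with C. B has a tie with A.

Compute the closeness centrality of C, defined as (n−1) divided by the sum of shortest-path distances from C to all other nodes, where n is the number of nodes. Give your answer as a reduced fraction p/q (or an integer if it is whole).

5/9

Distances from C: A:3, B:2, D:1, E:2, F:1. Sum = 9.
n = 6, so closeness = 5/9.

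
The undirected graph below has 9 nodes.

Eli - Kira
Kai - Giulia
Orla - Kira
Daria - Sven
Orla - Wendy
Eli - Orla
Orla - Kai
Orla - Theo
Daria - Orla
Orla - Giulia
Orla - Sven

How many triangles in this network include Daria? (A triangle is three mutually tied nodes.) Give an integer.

Daria's neighbors: Orla and Sven.
Neighbor pairs that are themselves tied: Daria–Orla–Sven. Each forms one triangle with Daria, for 1 in total.

1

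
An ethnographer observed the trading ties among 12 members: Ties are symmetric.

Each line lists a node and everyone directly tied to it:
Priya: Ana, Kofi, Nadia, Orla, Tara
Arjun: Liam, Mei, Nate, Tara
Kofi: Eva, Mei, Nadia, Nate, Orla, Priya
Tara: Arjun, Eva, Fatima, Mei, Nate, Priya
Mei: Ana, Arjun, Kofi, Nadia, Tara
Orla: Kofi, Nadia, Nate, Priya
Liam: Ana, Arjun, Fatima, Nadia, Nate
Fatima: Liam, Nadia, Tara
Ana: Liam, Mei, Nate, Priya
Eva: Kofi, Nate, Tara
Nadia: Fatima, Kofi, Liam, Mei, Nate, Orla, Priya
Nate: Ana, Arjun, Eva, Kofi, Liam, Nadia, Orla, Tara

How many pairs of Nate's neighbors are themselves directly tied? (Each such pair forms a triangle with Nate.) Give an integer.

9

Nate's neighbors: Ana, Arjun, Eva, Kofi, Liam, Nadia, Orla, and Tara.
Neighbor pairs that are themselves tied: Nate–Ana–Liam; Nate–Arjun–Liam; Nate–Arjun–Tara; Nate–Eva–Kofi; Nate–Eva–Tara; Nate–Kofi–Nadia; Nate–Kofi–Orla; Nate–Liam–Nadia; Nate–Nadia–Orla. Each forms one triangle with Nate, for 9 in total.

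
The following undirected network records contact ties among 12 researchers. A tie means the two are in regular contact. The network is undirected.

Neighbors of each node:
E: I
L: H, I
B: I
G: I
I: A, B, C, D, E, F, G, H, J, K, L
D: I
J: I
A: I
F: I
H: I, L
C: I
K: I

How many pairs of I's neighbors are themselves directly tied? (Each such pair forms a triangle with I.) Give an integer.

I's neighbors: A, B, C, D, E, F, G, H, J, K, and L.
Neighbor pairs that are themselves tied: I–H–L. Each forms one triangle with I, for 1 in total.

1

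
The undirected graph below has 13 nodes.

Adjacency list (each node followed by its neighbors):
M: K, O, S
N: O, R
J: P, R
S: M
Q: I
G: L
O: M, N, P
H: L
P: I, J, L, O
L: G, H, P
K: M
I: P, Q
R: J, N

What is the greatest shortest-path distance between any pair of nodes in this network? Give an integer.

5

Eccentricity of each node (its greatest distance to any other): G:5, H:5, I:4, J:4, K:5, L:4, M:4, N:4, O:3, P:3, Q:5, R:4, S:5.
The maximum eccentricity is 5, realized for instance by the pair G–K via G – L – P – O – M – K. So the diameter is 5.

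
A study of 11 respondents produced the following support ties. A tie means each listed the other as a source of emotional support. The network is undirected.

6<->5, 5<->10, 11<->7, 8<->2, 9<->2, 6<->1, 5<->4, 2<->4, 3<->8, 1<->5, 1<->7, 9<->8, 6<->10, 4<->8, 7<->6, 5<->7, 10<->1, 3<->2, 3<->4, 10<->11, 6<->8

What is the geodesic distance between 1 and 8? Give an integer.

One shortest route is 1 – 6 – 8, which uses 2 edges, and 1 and 8 are not directly tied, so nothing shorter exists. So d(1,8) = 2.

2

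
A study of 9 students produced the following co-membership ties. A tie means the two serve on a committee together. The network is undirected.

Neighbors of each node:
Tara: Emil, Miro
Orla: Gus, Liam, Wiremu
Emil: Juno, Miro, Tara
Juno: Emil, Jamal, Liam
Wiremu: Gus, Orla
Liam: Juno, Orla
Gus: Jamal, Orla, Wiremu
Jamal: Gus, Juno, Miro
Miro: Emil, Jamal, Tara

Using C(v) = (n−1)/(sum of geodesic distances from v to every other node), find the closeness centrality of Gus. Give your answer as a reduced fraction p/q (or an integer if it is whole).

8/15

Distances from Gus: Emil:3, Jamal:1, Juno:2, Liam:2, Miro:2, Orla:1, Tara:3, Wiremu:1. Sum = 15.
n = 9, so closeness = 8/15.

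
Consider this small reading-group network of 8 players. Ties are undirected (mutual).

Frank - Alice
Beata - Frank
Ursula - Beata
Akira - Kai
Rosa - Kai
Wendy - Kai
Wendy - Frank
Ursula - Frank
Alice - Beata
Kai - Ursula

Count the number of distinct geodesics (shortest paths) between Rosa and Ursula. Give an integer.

1

The shortest distance is 2, and the only length-2 path is Rosa–Kai–Ursula. So there is exactly 1 shortest path.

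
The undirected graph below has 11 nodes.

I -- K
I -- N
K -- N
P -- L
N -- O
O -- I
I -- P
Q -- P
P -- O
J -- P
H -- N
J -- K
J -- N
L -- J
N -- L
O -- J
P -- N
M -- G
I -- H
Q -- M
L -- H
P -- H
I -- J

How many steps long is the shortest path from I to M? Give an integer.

One shortest route is I – P – Q – M, which uses 3 edges, and at distance 2 from I we only reach {L, Q}, which does not include M. So d(I,M) = 3.

3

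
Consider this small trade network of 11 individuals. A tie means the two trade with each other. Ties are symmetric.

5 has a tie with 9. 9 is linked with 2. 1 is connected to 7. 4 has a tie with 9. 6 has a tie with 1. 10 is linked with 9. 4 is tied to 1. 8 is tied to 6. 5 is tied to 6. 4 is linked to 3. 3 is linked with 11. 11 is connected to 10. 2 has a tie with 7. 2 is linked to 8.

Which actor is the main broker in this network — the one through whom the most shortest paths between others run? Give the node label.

9

Unnormalized betweenness of each node: 1:15/2, 2:8, 3:3, 4:11, 5:5/2, 6:9/2, 7:1, 8:1, 9:35/2, 10:5, 11:1.
9 has the largest value, 35/2, making it the main broker — the node through which the most shortest paths run.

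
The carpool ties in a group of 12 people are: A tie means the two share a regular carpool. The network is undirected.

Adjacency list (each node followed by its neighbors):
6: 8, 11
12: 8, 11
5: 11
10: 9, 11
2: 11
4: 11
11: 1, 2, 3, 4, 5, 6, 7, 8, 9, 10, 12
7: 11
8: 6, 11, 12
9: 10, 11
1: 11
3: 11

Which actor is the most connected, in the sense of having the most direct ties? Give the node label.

Degrees — 1:1, 2:1, 3:1, 4:1, 5:1, 6:2, 7:1, 8:3, 9:2, 10:2, 11:11, 12:2.
The maximum is 11, attained only by 11.

11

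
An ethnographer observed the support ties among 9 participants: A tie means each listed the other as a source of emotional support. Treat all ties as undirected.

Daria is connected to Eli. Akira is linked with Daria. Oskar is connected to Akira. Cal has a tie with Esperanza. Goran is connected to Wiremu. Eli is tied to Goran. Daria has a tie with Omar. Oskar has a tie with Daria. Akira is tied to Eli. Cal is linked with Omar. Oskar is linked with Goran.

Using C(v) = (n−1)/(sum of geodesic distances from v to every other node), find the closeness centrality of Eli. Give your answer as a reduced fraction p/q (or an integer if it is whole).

1/2

Distances from Eli: Akira:1, Cal:3, Daria:1, Esperanza:4, Goran:1, Omar:2, Oskar:2, Wiremu:2. Sum = 16.
n = 9, so closeness = 8/16 = 1/2.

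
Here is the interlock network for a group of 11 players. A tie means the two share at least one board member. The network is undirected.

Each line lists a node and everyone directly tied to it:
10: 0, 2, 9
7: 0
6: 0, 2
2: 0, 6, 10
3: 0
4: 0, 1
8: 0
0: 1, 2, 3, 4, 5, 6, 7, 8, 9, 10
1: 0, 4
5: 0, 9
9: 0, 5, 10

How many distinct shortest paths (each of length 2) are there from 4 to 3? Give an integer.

The shortest distance is 2, and the only length-2 path is 4–0–3. So there is exactly 1 shortest path.

1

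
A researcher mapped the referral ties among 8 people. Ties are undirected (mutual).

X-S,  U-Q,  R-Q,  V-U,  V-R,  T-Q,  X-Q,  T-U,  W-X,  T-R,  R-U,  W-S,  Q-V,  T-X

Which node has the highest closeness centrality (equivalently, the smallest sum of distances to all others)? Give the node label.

Q

Farness (sum of distances to all others) for each node — Q:9, R:12, S:15, T:10, U:12, V:13, W:15, X:10.
The smallest farness is 9, for Q, so Q has the highest closeness.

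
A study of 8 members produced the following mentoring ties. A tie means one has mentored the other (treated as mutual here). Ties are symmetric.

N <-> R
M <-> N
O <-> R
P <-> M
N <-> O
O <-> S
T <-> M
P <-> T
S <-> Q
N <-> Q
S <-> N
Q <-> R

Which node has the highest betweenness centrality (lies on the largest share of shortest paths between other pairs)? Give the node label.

Unnormalized betweenness of each node: M:10, N:38/3, O:1/3, P:0, Q:1/3, R:1/3, S:1/3, T:0.
N has the largest value, 38/3, making it the main broker — the node through which the most shortest paths run.

N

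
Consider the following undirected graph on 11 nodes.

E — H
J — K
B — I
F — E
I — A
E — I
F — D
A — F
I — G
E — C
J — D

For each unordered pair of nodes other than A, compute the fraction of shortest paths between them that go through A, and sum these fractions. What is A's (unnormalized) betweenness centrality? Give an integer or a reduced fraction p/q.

6

Pairs whose geodesics pass through A — I–J: 1/2; I–D: 1/2; I–K: 1/2; I–F: 1/2; J–G: 1/2; J–B: 1/2; G–D: 1/2; G–K: 1/2; G–F: 1/2; D–B: 1/2; K–B: 1/2; F–B: 1/2.
All other pairs contribute 0.
Summing the contributions gives betweenness(A) = 6.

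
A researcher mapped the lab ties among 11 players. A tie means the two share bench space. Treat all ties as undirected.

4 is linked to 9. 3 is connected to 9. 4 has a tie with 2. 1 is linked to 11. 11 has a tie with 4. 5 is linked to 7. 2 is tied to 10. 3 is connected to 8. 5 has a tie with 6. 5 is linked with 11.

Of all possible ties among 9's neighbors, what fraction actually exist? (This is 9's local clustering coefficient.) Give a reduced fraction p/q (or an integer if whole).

9's neighbors: 3 and 4 (k = 2).
Possible neighbor pairs: C(2,2) = 1. Edges among them: none → e = 0.
Clustering(9) = 0/1.

0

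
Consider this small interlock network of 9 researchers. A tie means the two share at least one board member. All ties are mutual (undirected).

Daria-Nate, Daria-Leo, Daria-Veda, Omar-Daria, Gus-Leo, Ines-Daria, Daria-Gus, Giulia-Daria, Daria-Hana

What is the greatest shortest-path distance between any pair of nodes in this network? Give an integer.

2

Eccentricity of each node (its greatest distance to any other): Daria:1, Giulia:2, Gus:2, Hana:2, Ines:2, Leo:2, Nate:2, Omar:2, Veda:2.
The maximum eccentricity is 2, realized for instance by the pair Giulia–Ines via Giulia – Daria – Ines. So the diameter is 2.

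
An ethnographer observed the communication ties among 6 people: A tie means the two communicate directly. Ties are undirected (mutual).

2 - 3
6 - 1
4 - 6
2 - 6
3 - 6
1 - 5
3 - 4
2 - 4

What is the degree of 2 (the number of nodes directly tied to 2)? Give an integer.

2 is directly tied to 3, 4, and 6. That is 3 neighbors, so the degree of 2 is 3.

3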